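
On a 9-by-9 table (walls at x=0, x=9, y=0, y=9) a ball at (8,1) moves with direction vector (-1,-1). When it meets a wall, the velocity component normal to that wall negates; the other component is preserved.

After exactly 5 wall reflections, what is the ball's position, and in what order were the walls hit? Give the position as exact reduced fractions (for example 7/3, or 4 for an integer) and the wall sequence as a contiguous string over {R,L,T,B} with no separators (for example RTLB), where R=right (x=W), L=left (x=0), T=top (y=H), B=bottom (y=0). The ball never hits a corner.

Final position: (7,0)
Wall sequence: BLTRB

1. t=1 → B at (7,0); v=(-1,1)
2. t=7 → L at (0,7); v=(1,1)
3. t=2 → T at (2,9); v=(1,-1)
4. t=7 → R at (9,2); v=(-1,-1)
5. t=2 → B at (7,0); v=(-1,1)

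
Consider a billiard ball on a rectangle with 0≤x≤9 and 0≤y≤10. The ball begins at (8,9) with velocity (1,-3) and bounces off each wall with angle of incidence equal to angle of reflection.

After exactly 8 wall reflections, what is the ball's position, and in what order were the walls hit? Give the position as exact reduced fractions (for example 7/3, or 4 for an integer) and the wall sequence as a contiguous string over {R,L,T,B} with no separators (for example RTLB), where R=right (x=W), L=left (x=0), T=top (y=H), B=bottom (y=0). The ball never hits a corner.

1. t=1 → R at (9,6); v=(-1,-3)
2. t=2 → B at (7,0); v=(-1,3)
3. t=10/3 → T at (11/3,10); v=(-1,-3)
4. t=10/3 → B at (1/3,0); v=(-1,3)
5. t=1/3 → L at (0,1); v=(1,3)
6. t=3 → T at (3,10); v=(1,-3)
7. t=10/3 → B at (19/3,0); v=(1,3)
8. t=8/3 → R at (9,8); v=(-1,3)

Final position: (9,8)
Wall sequence: RBTBLTBR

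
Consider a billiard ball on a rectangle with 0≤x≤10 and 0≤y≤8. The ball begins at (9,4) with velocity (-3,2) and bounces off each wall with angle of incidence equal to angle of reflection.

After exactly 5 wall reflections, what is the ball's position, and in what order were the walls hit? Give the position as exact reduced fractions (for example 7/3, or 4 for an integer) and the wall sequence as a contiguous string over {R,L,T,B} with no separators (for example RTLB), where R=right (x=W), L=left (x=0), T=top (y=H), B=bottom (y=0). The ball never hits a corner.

1. t=2 → T at (3,8); v=(-3,-2)
2. t=1 → L at (0,6); v=(3,-2)
3. t=3 → B at (9,0); v=(3,2)
4. t=1/3 → R at (10,2/3); v=(-3,2)
5. t=10/3 → L at (0,22/3); v=(3,2)

Final position: (0,22/3)
Wall sequence: TLBRL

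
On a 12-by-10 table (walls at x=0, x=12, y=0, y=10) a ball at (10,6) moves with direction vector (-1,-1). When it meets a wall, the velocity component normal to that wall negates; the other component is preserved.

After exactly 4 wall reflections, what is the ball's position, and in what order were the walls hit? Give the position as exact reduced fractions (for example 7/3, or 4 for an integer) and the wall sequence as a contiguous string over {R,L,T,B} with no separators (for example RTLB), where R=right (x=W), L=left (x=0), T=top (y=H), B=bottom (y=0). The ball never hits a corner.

1. t=6 → B at (4,0); v=(-1,1)
2. t=4 → L at (0,4); v=(1,1)
3. t=6 → T at (6,10); v=(1,-1)
4. t=6 → R at (12,4); v=(-1,-1)

Final position: (12,4)
Wall sequence: BLTR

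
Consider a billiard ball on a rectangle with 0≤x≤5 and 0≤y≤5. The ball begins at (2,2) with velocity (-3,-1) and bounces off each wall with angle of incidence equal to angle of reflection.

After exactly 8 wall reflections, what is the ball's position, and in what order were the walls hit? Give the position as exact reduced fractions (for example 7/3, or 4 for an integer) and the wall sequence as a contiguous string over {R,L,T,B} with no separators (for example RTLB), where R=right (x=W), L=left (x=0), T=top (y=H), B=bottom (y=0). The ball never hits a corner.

1. t=2/3 → L at (0,4/3); v=(3,-1)
2. t=4/3 → B at (4,0); v=(3,1)
3. t=1/3 → R at (5,1/3); v=(-3,1)
4. t=5/3 → L at (0,2); v=(3,1)
5. t=5/3 → R at (5,11/3); v=(-3,1)
6. t=4/3 → T at (1,5); v=(-3,-1)
7. t=1/3 → L at (0,14/3); v=(3,-1)
8. t=5/3 → R at (5,3); v=(-3,-1)

Final position: (5,3)
Wall sequence: LBRLRTLR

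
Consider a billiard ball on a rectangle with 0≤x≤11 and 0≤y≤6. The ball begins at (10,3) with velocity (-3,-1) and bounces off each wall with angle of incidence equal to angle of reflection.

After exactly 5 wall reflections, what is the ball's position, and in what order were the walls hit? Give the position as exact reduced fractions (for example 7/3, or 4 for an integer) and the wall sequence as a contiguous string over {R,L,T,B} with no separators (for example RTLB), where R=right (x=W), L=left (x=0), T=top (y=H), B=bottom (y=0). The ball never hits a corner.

1. t=3 → B at (1,0); v=(-3,1)
2. t=1/3 → L at (0,1/3); v=(3,1)
3. t=11/3 → R at (11,4); v=(-3,1)
4. t=2 → T at (5,6); v=(-3,-1)
5. t=5/3 → L at (0,13/3); v=(3,-1)

Final position: (0,13/3)
Wall sequence: BLRTL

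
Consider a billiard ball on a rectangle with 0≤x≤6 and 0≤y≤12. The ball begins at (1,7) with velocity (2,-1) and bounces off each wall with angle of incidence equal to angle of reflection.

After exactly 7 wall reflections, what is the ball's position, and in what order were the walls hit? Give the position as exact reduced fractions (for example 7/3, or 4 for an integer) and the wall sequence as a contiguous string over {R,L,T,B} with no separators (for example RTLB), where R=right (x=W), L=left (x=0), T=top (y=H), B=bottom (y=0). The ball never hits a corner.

1. t=5/2 → R at (6,9/2); v=(-2,-1)
2. t=3 → L at (0,3/2); v=(2,-1)
3. t=3/2 → B at (3,0); v=(2,1)
4. t=3/2 → R at (6,3/2); v=(-2,1)
5. t=3 → L at (0,9/2); v=(2,1)
6. t=3 → R at (6,15/2); v=(-2,1)
7. t=3 → L at (0,21/2); v=(2,1)

Final position: (0,21/2)
Wall sequence: RLBRLRL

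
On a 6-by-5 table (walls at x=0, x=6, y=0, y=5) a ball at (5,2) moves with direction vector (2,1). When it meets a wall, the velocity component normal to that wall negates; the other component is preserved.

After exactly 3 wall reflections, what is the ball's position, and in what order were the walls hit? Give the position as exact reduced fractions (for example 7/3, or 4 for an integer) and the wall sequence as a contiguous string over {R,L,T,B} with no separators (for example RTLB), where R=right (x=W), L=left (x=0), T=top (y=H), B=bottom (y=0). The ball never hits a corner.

Final position: (0,9/2)
Wall sequence: RTL

1. t=1/2 → R at (6,5/2); v=(-2,1)
2. t=5/2 → T at (1,5); v=(-2,-1)
3. t=1/2 → L at (0,9/2); v=(2,-1)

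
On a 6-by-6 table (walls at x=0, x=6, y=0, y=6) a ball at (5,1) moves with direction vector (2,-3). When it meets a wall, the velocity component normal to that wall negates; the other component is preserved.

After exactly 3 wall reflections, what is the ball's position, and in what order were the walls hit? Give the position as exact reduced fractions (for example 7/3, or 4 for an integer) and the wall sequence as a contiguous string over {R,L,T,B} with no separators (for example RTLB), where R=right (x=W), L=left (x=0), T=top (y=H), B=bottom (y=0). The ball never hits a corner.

1. t=1/3 → B at (17/3,0); v=(2,3)
2. t=1/6 → R at (6,1/2); v=(-2,3)
3. t=11/6 → T at (7/3,6); v=(-2,-3)

Final position: (7/3,6)
Wall sequence: BRT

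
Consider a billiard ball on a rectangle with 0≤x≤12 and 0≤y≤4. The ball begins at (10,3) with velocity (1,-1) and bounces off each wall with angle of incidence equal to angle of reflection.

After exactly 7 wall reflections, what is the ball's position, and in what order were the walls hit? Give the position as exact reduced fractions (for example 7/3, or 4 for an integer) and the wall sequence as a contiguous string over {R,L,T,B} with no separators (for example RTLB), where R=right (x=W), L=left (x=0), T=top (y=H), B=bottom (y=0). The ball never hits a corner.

Final position: (5,0)
Wall sequence: RBTBLTB

1. t=2 → R at (12,1); v=(-1,-1)
2. t=1 → B at (11,0); v=(-1,1)
3. t=4 → T at (7,4); v=(-1,-1)
4. t=4 → B at (3,0); v=(-1,1)
5. t=3 → L at (0,3); v=(1,1)
6. t=1 → T at (1,4); v=(1,-1)
7. t=4 → B at (5,0); v=(1,1)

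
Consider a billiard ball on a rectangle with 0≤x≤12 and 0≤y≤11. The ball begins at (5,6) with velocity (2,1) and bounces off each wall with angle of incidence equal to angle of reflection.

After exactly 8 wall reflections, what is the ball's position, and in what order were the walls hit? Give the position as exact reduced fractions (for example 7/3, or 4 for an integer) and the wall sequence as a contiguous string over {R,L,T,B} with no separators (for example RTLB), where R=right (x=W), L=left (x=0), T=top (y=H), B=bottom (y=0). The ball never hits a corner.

Final position: (12,21/2)
Wall sequence: RTLRBLTR

1. t=7/2 → R at (12,19/2); v=(-2,1)
2. t=3/2 → T at (9,11); v=(-2,-1)
3. t=9/2 → L at (0,13/2); v=(2,-1)
4. t=6 → R at (12,1/2); v=(-2,-1)
5. t=1/2 → B at (11,0); v=(-2,1)
6. t=11/2 → L at (0,11/2); v=(2,1)
7. t=11/2 → T at (11,11); v=(2,-1)
8. t=1/2 → R at (12,21/2); v=(-2,-1)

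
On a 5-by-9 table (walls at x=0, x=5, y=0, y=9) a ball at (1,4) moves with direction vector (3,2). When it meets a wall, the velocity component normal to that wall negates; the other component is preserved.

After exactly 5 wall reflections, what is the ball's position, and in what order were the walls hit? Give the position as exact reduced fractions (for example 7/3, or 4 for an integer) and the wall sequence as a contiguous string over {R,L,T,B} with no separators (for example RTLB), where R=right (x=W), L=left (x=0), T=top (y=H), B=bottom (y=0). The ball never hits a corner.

Final position: (0,4/3)
Wall sequence: RTLRL

1. t=4/3 → R at (5,20/3); v=(-3,2)
2. t=7/6 → T at (3/2,9); v=(-3,-2)
3. t=1/2 → L at (0,8); v=(3,-2)
4. t=5/3 → R at (5,14/3); v=(-3,-2)
5. t=5/3 → L at (0,4/3); v=(3,-2)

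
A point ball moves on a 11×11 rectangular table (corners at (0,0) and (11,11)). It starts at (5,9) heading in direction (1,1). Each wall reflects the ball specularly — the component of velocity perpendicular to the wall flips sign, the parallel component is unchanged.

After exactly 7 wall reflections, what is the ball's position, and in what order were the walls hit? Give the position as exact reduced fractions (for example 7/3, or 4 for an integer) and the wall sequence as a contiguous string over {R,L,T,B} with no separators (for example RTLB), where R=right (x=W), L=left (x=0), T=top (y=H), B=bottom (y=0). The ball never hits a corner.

1. t=2 → T at (7,11); v=(1,-1)
2. t=4 → R at (11,7); v=(-1,-1)
3. t=7 → B at (4,0); v=(-1,1)
4. t=4 → L at (0,4); v=(1,1)
5. t=7 → T at (7,11); v=(1,-1)
6. t=4 → R at (11,7); v=(-1,-1)
7. t=7 → B at (4,0); v=(-1,1)

Final position: (4,0)
Wall sequence: TRBLTRB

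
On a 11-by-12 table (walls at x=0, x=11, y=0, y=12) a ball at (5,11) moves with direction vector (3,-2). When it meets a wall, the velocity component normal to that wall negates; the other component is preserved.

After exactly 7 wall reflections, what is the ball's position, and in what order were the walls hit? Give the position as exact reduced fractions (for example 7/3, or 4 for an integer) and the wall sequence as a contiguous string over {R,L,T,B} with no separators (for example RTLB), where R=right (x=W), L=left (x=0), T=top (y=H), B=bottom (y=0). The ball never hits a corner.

Final position: (11,5/3)
Wall sequence: RBLRTLR

1. t=2 → R at (11,7); v=(-3,-2)
2. t=7/2 → B at (1/2,0); v=(-3,2)
3. t=1/6 → L at (0,1/3); v=(3,2)
4. t=11/3 → R at (11,23/3); v=(-3,2)
5. t=13/6 → T at (9/2,12); v=(-3,-2)
6. t=3/2 → L at (0,9); v=(3,-2)
7. t=11/3 → R at (11,5/3); v=(-3,-2)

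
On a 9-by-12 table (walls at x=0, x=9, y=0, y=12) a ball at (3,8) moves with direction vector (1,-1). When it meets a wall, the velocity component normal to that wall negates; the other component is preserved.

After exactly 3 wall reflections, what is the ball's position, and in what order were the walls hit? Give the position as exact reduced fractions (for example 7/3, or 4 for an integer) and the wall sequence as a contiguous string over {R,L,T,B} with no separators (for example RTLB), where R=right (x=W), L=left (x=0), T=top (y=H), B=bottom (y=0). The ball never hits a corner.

1. t=6 → R at (9,2); v=(-1,-1)
2. t=2 → B at (7,0); v=(-1,1)
3. t=7 → L at (0,7); v=(1,1)

Final position: (0,7)
Wall sequence: RBL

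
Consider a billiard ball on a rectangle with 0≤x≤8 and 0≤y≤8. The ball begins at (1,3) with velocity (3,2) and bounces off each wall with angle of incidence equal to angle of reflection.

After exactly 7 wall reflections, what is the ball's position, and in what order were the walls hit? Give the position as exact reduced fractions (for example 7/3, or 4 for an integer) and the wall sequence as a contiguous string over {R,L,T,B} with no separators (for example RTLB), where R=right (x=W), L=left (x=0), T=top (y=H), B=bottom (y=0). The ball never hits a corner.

1. t=7/3 → R at (8,23/3); v=(-3,2)
2. t=1/6 → T at (15/2,8); v=(-3,-2)
3. t=5/2 → L at (0,3); v=(3,-2)
4. t=3/2 → B at (9/2,0); v=(3,2)
5. t=7/6 → R at (8,7/3); v=(-3,2)
6. t=8/3 → L at (0,23/3); v=(3,2)
7. t=1/6 → T at (1/2,8); v=(3,-2)

Final position: (1/2,8)
Wall sequence: RTLBRLT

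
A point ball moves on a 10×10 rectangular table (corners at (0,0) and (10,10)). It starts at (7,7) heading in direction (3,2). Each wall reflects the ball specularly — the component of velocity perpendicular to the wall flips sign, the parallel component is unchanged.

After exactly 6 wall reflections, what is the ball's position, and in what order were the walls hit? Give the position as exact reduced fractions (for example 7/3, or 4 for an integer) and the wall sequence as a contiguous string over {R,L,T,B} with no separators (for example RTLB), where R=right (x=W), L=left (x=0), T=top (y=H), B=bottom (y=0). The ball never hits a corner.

1. t=1 → R at (10,9); v=(-3,2)
2. t=1/2 → T at (17/2,10); v=(-3,-2)
3. t=17/6 → L at (0,13/3); v=(3,-2)
4. t=13/6 → B at (13/2,0); v=(3,2)
5. t=7/6 → R at (10,7/3); v=(-3,2)
6. t=10/3 → L at (0,9); v=(3,2)

Final position: (0,9)
Wall sequence: RTLBRL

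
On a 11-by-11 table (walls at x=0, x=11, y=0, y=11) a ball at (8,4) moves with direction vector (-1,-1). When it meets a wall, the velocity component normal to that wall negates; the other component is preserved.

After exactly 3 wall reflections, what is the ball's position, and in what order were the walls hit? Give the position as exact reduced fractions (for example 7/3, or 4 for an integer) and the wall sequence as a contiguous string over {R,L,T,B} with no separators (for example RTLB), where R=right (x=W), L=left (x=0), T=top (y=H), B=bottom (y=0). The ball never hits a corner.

1. t=4 → B at (4,0); v=(-1,1)
2. t=4 → L at (0,4); v=(1,1)
3. t=7 → T at (7,11); v=(1,-1)

Final position: (7,11)
Wall sequence: BLT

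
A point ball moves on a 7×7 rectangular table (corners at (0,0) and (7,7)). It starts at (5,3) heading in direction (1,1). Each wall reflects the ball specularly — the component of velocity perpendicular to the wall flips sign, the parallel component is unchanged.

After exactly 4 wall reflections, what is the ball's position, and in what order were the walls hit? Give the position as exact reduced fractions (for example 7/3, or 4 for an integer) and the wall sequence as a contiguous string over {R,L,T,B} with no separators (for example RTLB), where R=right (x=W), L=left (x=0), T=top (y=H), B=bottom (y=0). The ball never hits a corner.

1. t=2 → R at (7,5); v=(-1,1)
2. t=2 → T at (5,7); v=(-1,-1)
3. t=5 → L at (0,2); v=(1,-1)
4. t=2 → B at (2,0); v=(1,1)

Final position: (2,0)
Wall sequence: RTLB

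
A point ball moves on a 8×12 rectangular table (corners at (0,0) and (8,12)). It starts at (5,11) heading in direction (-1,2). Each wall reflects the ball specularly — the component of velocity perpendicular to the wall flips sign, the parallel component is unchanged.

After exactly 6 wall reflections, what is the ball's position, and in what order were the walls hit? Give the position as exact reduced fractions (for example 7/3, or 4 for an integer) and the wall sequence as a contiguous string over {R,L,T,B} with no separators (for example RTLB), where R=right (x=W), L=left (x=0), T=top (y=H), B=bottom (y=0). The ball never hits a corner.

1. t=1/2 → T at (9/2,12); v=(-1,-2)
2. t=9/2 → L at (0,3); v=(1,-2)
3. t=3/2 → B at (3/2,0); v=(1,2)
4. t=6 → T at (15/2,12); v=(1,-2)
5. t=1/2 → R at (8,11); v=(-1,-2)
6. t=11/2 → B at (5/2,0); v=(-1,2)

Final position: (5/2,0)
Wall sequence: TLBTRB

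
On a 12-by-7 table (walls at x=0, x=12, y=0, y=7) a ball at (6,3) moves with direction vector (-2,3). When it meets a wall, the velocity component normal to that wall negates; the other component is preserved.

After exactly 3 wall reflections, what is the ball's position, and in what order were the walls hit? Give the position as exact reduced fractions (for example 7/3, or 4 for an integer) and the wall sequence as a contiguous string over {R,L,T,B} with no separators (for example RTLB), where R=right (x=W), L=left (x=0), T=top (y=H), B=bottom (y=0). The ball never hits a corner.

1. t=4/3 → T at (10/3,7); v=(-2,-3)
2. t=5/3 → L at (0,2); v=(2,-3)
3. t=2/3 → B at (4/3,0); v=(2,3)

Final position: (4/3,0)
Wall sequence: TLB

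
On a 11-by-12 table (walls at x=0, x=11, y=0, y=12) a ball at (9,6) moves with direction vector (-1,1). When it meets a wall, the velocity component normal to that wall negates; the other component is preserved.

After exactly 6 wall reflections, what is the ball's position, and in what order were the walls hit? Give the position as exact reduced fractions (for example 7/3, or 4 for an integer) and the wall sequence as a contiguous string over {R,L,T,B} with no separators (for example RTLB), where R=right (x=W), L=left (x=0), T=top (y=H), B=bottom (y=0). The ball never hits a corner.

1. t=6 → T at (3,12); v=(-1,-1)
2. t=3 → L at (0,9); v=(1,-1)
3. t=9 → B at (9,0); v=(1,1)
4. t=2 → R at (11,2); v=(-1,1)
5. t=10 → T at (1,12); v=(-1,-1)
6. t=1 → L at (0,11); v=(1,-1)

Final position: (0,11)
Wall sequence: TLBRTL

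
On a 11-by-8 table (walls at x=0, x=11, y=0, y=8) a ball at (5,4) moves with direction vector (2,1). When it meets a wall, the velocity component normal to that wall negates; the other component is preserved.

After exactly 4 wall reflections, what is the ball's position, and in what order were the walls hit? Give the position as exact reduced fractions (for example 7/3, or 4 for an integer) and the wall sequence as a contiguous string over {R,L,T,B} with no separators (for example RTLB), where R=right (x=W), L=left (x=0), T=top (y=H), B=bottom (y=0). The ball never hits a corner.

Final position: (7,0)
Wall sequence: RTLB

1. t=3 → R at (11,7); v=(-2,1)
2. t=1 → T at (9,8); v=(-2,-1)
3. t=9/2 → L at (0,7/2); v=(2,-1)
4. t=7/2 → B at (7,0); v=(2,1)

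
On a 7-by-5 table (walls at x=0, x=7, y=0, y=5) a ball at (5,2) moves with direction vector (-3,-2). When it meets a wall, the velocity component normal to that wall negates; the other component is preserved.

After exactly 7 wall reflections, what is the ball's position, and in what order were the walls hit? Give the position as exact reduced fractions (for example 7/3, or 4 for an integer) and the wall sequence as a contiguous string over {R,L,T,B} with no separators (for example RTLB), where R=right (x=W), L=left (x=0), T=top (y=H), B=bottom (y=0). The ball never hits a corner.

1. t=1 → B at (2,0); v=(-3,2)
2. t=2/3 → L at (0,4/3); v=(3,2)
3. t=11/6 → T at (11/2,5); v=(3,-2)
4. t=1/2 → R at (7,4); v=(-3,-2)
5. t=2 → B at (1,0); v=(-3,2)
6. t=1/3 → L at (0,2/3); v=(3,2)
7. t=13/6 → T at (13/2,5); v=(3,-2)

Final position: (13/2,5)
Wall sequence: BLTRBLT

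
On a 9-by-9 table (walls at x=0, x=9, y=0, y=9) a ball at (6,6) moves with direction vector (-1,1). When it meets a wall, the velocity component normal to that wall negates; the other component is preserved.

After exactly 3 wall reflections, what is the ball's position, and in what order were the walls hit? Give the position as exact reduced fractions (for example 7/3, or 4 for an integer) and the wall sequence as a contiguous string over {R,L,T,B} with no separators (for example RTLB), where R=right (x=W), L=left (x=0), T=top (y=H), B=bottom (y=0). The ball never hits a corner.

1. t=3 → T at (3,9); v=(-1,-1)
2. t=3 → L at (0,6); v=(1,-1)
3. t=6 → B at (6,0); v=(1,1)

Final position: (6,0)
Wall sequence: TLB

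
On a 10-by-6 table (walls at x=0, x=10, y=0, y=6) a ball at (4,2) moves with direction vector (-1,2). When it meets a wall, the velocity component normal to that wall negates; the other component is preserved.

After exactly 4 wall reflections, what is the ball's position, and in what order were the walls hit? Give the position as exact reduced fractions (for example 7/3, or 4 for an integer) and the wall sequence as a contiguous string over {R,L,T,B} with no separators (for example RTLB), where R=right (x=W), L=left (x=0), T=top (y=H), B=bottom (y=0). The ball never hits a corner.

1. t=2 → T at (2,6); v=(-1,-2)
2. t=2 → L at (0,2); v=(1,-2)
3. t=1 → B at (1,0); v=(1,2)
4. t=3 → T at (4,6); v=(1,-2)

Final position: (4,6)
Wall sequence: TLBT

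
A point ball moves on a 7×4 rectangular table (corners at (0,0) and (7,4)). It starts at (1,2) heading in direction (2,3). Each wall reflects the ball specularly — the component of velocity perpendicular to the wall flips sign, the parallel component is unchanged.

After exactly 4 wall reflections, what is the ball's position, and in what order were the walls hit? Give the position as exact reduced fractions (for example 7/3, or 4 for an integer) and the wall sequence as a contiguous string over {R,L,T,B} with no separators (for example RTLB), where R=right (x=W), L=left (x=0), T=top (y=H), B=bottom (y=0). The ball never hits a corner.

Final position: (19/3,4)
Wall sequence: TBRT

1. t=2/3 → T at (7/3,4); v=(2,-3)
2. t=4/3 → B at (5,0); v=(2,3)
3. t=1 → R at (7,3); v=(-2,3)
4. t=1/3 → T at (19/3,4); v=(-2,-3)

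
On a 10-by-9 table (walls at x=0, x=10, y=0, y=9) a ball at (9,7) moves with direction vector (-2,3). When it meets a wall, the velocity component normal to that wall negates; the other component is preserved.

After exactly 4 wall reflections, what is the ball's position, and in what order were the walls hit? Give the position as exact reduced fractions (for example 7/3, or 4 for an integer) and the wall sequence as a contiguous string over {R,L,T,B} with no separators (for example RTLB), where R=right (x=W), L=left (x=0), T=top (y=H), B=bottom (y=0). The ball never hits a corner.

Final position: (13/3,9)
Wall sequence: TBLT

1. t=2/3 → T at (23/3,9); v=(-2,-3)
2. t=3 → B at (5/3,0); v=(-2,3)
3. t=5/6 → L at (0,5/2); v=(2,3)
4. t=13/6 → T at (13/3,9); v=(2,-3)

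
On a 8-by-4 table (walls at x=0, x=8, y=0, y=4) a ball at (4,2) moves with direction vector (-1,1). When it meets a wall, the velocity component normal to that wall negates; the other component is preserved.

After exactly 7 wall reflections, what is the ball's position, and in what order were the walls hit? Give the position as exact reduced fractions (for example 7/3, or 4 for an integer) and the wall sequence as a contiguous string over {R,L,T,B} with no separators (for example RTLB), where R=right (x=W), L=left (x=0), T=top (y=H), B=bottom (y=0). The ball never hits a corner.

1. t=2 → T at (2,4); v=(-1,-1)
2. t=2 → L at (0,2); v=(1,-1)
3. t=2 → B at (2,0); v=(1,1)
4. t=4 → T at (6,4); v=(1,-1)
5. t=2 → R at (8,2); v=(-1,-1)
6. t=2 → B at (6,0); v=(-1,1)
7. t=4 → T at (2,4); v=(-1,-1)

Final position: (2,4)
Wall sequence: TLBTRBT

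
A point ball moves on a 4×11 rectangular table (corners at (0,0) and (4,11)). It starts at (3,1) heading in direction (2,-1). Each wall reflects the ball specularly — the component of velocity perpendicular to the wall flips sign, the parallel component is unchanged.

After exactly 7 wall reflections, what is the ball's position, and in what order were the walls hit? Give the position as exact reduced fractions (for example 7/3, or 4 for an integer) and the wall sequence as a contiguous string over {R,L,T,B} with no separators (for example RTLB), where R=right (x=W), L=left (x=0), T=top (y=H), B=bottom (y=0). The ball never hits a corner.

Final position: (0,19/2)
Wall sequence: RBLRLRL

1. t=1/2 → R at (4,1/2); v=(-2,-1)
2. t=1/2 → B at (3,0); v=(-2,1)
3. t=3/2 → L at (0,3/2); v=(2,1)
4. t=2 → R at (4,7/2); v=(-2,1)
5. t=2 → L at (0,11/2); v=(2,1)
6. t=2 → R at (4,15/2); v=(-2,1)
7. t=2 → L at (0,19/2); v=(2,1)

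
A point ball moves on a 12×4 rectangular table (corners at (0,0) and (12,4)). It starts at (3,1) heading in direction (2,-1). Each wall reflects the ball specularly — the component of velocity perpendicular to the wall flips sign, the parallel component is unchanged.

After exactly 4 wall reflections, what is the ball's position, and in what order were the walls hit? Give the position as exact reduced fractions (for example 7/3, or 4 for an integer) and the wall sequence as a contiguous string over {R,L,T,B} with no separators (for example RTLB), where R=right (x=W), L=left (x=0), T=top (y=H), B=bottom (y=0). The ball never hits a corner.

Final position: (3,0)
Wall sequence: BRTB

1. t=1 → B at (5,0); v=(2,1)
2. t=7/2 → R at (12,7/2); v=(-2,1)
3. t=1/2 → T at (11,4); v=(-2,-1)
4. t=4 → B at (3,0); v=(-2,1)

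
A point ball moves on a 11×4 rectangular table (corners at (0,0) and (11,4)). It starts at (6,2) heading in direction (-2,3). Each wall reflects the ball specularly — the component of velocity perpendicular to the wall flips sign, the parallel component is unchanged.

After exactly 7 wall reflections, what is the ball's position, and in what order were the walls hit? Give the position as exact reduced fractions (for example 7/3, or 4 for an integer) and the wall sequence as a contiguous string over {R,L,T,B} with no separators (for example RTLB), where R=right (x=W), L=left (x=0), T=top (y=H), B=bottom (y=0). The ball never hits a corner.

Final position: (26/3,0)
Wall sequence: TBLTBTB

1. t=2/3 → T at (14/3,4); v=(-2,-3)
2. t=4/3 → B at (2,0); v=(-2,3)
3. t=1 → L at (0,3); v=(2,3)
4. t=1/3 → T at (2/3,4); v=(2,-3)
5. t=4/3 → B at (10/3,0); v=(2,3)
6. t=4/3 → T at (6,4); v=(2,-3)
7. t=4/3 → B at (26/3,0); v=(2,3)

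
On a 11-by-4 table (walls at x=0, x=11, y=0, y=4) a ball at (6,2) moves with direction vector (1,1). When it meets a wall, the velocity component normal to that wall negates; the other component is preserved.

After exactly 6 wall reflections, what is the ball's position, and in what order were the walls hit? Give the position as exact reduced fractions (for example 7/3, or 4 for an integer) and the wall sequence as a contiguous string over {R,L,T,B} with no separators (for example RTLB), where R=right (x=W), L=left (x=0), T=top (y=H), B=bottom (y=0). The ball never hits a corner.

Final position: (0,2)
Wall sequence: TRBTBL

1. t=2 → T at (8,4); v=(1,-1)
2. t=3 → R at (11,1); v=(-1,-1)
3. t=1 → B at (10,0); v=(-1,1)
4. t=4 → T at (6,4); v=(-1,-1)
5. t=4 → B at (2,0); v=(-1,1)
6. t=2 → L at (0,2); v=(1,1)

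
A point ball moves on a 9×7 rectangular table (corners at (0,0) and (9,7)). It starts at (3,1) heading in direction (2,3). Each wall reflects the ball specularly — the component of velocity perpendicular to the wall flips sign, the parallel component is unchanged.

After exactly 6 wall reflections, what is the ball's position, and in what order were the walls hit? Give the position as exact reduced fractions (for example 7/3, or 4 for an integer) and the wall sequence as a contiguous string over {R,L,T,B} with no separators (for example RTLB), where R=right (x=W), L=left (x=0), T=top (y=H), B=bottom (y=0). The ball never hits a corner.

Final position: (3,0)
Wall sequence: TRBTLB

1. t=2 → T at (7,7); v=(2,-3)
2. t=1 → R at (9,4); v=(-2,-3)
3. t=4/3 → B at (19/3,0); v=(-2,3)
4. t=7/3 → T at (5/3,7); v=(-2,-3)
5. t=5/6 → L at (0,9/2); v=(2,-3)
6. t=3/2 → B at (3,0); v=(2,3)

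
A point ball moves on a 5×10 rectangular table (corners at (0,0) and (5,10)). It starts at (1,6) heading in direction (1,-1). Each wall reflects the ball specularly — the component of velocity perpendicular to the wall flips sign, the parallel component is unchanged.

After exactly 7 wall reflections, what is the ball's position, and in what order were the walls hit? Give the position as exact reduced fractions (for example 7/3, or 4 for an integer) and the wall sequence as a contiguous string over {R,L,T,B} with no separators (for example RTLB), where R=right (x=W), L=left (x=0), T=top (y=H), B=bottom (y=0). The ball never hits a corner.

1. t=4 → R at (5,2); v=(-1,-1)
2. t=2 → B at (3,0); v=(-1,1)
3. t=3 → L at (0,3); v=(1,1)
4. t=5 → R at (5,8); v=(-1,1)
5. t=2 → T at (3,10); v=(-1,-1)
6. t=3 → L at (0,7); v=(1,-1)
7. t=5 → R at (5,2); v=(-1,-1)

Final position: (5,2)
Wall sequence: RBLRTLR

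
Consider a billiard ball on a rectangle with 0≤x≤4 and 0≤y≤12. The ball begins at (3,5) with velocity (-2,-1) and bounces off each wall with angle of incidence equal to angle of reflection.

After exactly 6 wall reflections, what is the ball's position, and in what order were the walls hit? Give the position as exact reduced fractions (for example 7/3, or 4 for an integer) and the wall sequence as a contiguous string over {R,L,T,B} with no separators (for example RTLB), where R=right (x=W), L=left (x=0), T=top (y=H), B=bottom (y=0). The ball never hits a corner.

1. t=3/2 → L at (0,7/2); v=(2,-1)
2. t=2 → R at (4,3/2); v=(-2,-1)
3. t=3/2 → B at (1,0); v=(-2,1)
4. t=1/2 → L at (0,1/2); v=(2,1)
5. t=2 → R at (4,5/2); v=(-2,1)
6. t=2 → L at (0,9/2); v=(2,1)

Final position: (0,9/2)
Wall sequence: LRBLRL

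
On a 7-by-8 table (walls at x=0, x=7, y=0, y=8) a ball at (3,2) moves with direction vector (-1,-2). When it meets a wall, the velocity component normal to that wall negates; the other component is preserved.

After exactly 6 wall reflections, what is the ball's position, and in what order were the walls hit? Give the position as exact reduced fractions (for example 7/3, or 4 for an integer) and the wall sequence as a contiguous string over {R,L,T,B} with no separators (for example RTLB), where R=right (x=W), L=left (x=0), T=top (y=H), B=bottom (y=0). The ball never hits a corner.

Final position: (4,8)
Wall sequence: BLTBRT

1. t=1 → B at (2,0); v=(-1,2)
2. t=2 → L at (0,4); v=(1,2)
3. t=2 → T at (2,8); v=(1,-2)
4. t=4 → B at (6,0); v=(1,2)
5. t=1 → R at (7,2); v=(-1,2)
6. t=3 → T at (4,8); v=(-1,-2)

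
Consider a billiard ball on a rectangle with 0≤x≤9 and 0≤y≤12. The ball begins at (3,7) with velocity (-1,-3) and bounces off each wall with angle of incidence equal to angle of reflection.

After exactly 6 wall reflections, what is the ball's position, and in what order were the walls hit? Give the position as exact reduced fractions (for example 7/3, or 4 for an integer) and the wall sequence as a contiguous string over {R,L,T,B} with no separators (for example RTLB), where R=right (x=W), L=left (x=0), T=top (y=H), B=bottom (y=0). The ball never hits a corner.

Final position: (20/3,12)
Wall sequence: BLTBRT

1. t=7/3 → B at (2/3,0); v=(-1,3)
2. t=2/3 → L at (0,2); v=(1,3)
3. t=10/3 → T at (10/3,12); v=(1,-3)
4. t=4 → B at (22/3,0); v=(1,3)
5. t=5/3 → R at (9,5); v=(-1,3)
6. t=7/3 → T at (20/3,12); v=(-1,-3)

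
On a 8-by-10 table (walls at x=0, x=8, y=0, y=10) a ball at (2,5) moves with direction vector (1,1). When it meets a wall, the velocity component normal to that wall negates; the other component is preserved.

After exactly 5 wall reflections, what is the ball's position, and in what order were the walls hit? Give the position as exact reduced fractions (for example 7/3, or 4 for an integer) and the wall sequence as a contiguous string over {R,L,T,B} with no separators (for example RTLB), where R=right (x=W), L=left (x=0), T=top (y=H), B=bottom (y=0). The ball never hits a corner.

Final position: (8,7)
Wall sequence: TRLBR

1. t=5 → T at (7,10); v=(1,-1)
2. t=1 → R at (8,9); v=(-1,-1)
3. t=8 → L at (0,1); v=(1,-1)
4. t=1 → B at (1,0); v=(1,1)
5. t=7 → R at (8,7); v=(-1,1)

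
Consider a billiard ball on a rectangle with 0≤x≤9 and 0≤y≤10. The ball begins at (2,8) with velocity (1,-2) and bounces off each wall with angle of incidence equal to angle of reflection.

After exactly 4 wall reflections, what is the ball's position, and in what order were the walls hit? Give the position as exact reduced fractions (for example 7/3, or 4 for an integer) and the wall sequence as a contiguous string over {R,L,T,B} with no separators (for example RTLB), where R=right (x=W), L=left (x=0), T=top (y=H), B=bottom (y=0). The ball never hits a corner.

1. t=4 → B at (6,0); v=(1,2)
2. t=3 → R at (9,6); v=(-1,2)
3. t=2 → T at (7,10); v=(-1,-2)
4. t=5 → B at (2,0); v=(-1,2)

Final position: (2,0)
Wall sequence: BRTB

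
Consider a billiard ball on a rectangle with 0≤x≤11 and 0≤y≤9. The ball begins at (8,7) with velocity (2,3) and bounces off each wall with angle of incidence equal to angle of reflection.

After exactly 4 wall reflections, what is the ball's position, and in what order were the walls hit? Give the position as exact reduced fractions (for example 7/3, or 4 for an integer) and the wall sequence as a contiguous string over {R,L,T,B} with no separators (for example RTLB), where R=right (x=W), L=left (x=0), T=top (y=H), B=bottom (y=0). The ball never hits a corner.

1. t=2/3 → T at (28/3,9); v=(2,-3)
2. t=5/6 → R at (11,13/2); v=(-2,-3)
3. t=13/6 → B at (20/3,0); v=(-2,3)
4. t=3 → T at (2/3,9); v=(-2,-3)

Final position: (2/3,9)
Wall sequence: TRBT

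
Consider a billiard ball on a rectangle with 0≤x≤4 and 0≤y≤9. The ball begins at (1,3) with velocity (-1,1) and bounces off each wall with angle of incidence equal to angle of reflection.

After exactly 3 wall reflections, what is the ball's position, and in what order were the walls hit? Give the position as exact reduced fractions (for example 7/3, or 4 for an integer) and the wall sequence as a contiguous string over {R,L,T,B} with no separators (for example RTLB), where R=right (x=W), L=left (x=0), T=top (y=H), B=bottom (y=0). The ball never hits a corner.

1. t=1 → L at (0,4); v=(1,1)
2. t=4 → R at (4,8); v=(-1,1)
3. t=1 → T at (3,9); v=(-1,-1)

Final position: (3,9)
Wall sequence: LRT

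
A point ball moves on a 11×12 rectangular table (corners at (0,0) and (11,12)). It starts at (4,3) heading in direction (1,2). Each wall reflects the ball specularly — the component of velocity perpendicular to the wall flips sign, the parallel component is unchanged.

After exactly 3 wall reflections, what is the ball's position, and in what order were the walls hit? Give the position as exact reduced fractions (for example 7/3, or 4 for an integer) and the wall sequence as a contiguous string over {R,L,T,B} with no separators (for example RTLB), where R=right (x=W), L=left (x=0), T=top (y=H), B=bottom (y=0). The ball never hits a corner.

1. t=9/2 → T at (17/2,12); v=(1,-2)
2. t=5/2 → R at (11,7); v=(-1,-2)
3. t=7/2 → B at (15/2,0); v=(-1,2)

Final position: (15/2,0)
Wall sequence: TRB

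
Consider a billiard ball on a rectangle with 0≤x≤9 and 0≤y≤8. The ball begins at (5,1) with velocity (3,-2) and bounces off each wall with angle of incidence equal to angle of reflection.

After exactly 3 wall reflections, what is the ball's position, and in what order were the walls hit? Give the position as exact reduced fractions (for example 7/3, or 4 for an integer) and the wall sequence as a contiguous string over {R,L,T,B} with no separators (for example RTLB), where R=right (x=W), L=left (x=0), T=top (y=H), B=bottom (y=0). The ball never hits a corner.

Final position: (0,23/3)
Wall sequence: BRL

1. t=1/2 → B at (13/2,0); v=(3,2)
2. t=5/6 → R at (9,5/3); v=(-3,2)
3. t=3 → L at (0,23/3); v=(3,2)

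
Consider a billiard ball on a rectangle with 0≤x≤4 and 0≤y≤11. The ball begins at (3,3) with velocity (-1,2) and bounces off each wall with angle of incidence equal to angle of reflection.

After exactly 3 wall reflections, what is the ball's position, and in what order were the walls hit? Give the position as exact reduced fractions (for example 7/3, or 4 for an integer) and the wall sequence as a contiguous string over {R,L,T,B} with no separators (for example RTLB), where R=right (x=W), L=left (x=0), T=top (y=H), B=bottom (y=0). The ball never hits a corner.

1. t=3 → L at (0,9); v=(1,2)
2. t=1 → T at (1,11); v=(1,-2)
3. t=3 → R at (4,5); v=(-1,-2)

Final position: (4,5)
Wall sequence: LTR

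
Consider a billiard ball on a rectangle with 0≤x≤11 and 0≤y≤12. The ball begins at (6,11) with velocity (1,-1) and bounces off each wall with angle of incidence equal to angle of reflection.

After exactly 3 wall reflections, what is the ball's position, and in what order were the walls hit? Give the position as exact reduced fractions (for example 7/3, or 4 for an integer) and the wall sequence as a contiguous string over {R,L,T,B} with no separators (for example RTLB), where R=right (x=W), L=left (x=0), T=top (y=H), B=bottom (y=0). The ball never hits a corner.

Final position: (0,5)
Wall sequence: RBL

1. t=5 → R at (11,6); v=(-1,-1)
2. t=6 → B at (5,0); v=(-1,1)
3. t=5 → L at (0,5); v=(1,1)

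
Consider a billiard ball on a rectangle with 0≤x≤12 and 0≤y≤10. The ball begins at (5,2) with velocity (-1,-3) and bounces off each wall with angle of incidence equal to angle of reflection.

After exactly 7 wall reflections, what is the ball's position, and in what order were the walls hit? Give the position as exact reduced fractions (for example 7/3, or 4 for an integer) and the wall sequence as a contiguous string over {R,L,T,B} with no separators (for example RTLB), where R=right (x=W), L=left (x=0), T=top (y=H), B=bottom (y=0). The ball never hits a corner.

1. t=2/3 → B at (13/3,0); v=(-1,3)
2. t=10/3 → T at (1,10); v=(-1,-3)
3. t=1 → L at (0,7); v=(1,-3)
4. t=7/3 → B at (7/3,0); v=(1,3)
5. t=10/3 → T at (17/3,10); v=(1,-3)
6. t=10/3 → B at (9,0); v=(1,3)
7. t=3 → R at (12,9); v=(-1,3)

Final position: (12,9)
Wall sequence: BTLBTBR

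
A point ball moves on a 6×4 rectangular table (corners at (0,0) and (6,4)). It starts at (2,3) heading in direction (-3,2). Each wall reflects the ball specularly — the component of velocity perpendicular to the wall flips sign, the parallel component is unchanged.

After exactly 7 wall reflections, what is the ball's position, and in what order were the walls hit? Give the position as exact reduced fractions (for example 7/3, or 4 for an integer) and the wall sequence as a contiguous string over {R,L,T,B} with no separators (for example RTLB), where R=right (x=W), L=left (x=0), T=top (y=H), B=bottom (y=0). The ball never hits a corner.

1. t=1/2 → T at (1/2,4); v=(-3,-2)
2. t=1/6 → L at (0,11/3); v=(3,-2)
3. t=11/6 → B at (11/2,0); v=(3,2)
4. t=1/6 → R at (6,1/3); v=(-3,2)
5. t=11/6 → T at (1/2,4); v=(-3,-2)
6. t=1/6 → L at (0,11/3); v=(3,-2)
7. t=11/6 → B at (11/2,0); v=(3,2)

Final position: (11/2,0)
Wall sequence: TLBRTLB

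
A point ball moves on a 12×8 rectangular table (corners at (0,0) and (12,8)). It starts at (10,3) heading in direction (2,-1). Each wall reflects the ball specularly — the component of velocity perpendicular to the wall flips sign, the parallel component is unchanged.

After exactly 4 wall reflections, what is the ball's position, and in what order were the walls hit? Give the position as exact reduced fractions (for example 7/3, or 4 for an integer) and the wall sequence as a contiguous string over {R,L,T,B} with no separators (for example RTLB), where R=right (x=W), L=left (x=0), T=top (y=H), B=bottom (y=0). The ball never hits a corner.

1. t=1 → R at (12,2); v=(-2,-1)
2. t=2 → B at (8,0); v=(-2,1)
3. t=4 → L at (0,4); v=(2,1)
4. t=4 → T at (8,8); v=(2,-1)

Final position: (8,8)
Wall sequence: RBLT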